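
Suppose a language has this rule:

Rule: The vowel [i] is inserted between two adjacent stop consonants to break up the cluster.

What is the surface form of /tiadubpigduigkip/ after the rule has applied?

/b/ and /p/ form a stop–stop cluster, so [i] is inserted between them.
/g/ and /d/ form a stop–stop cluster, so [i] is inserted between them.
/g/ and /k/ form a stop–stop cluster, so [i] is inserted between them.
Surface form: [tiadubipigiduigikip].

tiadubipigiduigikip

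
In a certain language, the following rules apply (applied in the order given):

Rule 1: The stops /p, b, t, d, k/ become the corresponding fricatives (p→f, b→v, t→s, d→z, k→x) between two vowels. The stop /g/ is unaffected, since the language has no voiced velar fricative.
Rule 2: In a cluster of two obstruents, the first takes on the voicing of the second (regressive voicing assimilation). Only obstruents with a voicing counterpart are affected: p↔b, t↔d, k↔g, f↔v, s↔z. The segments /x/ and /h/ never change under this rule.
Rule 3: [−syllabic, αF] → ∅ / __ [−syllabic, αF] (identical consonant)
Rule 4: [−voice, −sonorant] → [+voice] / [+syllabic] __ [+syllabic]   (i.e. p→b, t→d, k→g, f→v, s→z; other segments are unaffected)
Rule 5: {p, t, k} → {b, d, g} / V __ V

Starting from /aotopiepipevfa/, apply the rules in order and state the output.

Rule 1 (intervocalic spirantization): /t/ is a stop between vowels /o/ and /o/, so it spirantizes to the fricative [s]. /p/ is a stop between vowels /o/ and /i/, so it spirantizes to the fricative [f]. /p/ is a stop between vowels /e/ and /i/, so it spirantizes to the fricative [f]. /p/ is a stop between vowels /i/ and /e/, so it spirantizes to the fricative [f]. /aotopiepipevfa/ → aosofiefifevfa.
Rule 2 (regressive voicing assimilation): /v/ precedes the voiceless obstruent /f/, so it devoices to [f] by assimilation. /aosofiefifevfa/ → aosofiefifeffa.
Rule 3 (degemination): /ff/ is a geminate; the first /f/ deletes. /aosofiefifeffa/ → aosofiefifefa.
Rule 4 (intervocalic voicing): /s/ is a voiceless obstruent between vowels /o/ and /o/, so it voices to [z]. /f/ is a voiceless obstruent between vowels /o/ and /i/, so it voices to [v]. /f/ is a voiceless obstruent between vowels /e/ and /i/, so it voices to [v]. /f/ is a voiceless obstruent between vowels /i/ and /e/, so it voices to [v]. /f/ is a voiceless obstruent between vowels /e/ and /a/, so it voices to [v]. /aosofiefifefa/ → aozovieviveva.
Rule 5 (intervocalic voicing): no segment meets the environment; /aozovieviveva/ is unchanged.

aozovieviveva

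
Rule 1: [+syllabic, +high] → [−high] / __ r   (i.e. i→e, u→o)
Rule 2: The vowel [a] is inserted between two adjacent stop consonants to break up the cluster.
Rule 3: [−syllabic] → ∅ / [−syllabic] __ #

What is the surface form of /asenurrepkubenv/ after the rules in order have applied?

asenorrepakuben

Rule 1 (pre-rhotic lowering): /u/ is a high vowel immediately before /r/, so it lowers to [o]. /asenurrepkubenv/ → asenorrepkubenv.
Rule 2 (stop-cluster a-epenthesis): /p/ and /k/ form a stop–stop cluster, so [a] is inserted between them. /asenorrepkubenv/ → asenorrepakubenv.
Rule 3 (final cluster simplification): /v/ is the second consonant of a word-final cluster /nv/, so it deletes. /asenorrepakubenv/ → asenorrepakuben.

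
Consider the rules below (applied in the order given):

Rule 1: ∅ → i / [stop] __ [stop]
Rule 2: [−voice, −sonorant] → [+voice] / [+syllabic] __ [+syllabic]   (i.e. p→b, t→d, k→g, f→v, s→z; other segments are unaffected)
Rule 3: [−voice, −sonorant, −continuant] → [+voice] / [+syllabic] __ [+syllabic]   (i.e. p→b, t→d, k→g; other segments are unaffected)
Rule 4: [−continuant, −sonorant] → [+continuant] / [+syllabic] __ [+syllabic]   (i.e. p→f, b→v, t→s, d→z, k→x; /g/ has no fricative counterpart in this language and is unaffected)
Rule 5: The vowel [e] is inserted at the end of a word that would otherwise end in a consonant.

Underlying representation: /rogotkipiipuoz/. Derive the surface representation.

Rule 1 (stop-cluster i-epenthesis): /t/ and /k/ form a stop–stop cluster, so [i] is inserted between them. /rogotkipiipuoz/ → rogotikipiipuoz.
Rule 2 (intervocalic voicing): /t/ is a voiceless obstruent between vowels /o/ and /i/, so it voices to [d]. /k/ is a voiceless obstruent between vowels /i/ and /i/, so it voices to [g]. /p/ is a voiceless obstruent between vowels /i/ and /i/, so it voices to [b]. /p/ is a voiceless obstruent between vowels /i/ and /u/, so it voices to [b]. /rogotikipiipuoz/ → rogodigibiibuoz.
Rule 3 (intervocalic voicing): no segment meets the environment; /rogodigibiibuoz/ is unchanged.
Rule 4 (intervocalic spirantization): /d/ is a stop between vowels /o/ and /i/, so it spirantizes to the fricative [z]. /b/ is a stop between vowels /i/ and /i/, so it spirantizes to the fricative [v]. /b/ is a stop between vowels /i/ and /u/, so it spirantizes to the fricative [v]. /rogodigibiibuoz/ → rogozigiviivuoz.
Rule 5 (final e-epenthesis): the form ends in the consonant /z/, so [e] is inserted word-finally. /rogozigiviivuoz/ → rogozigiviivuoze.

rogozigiviivuoze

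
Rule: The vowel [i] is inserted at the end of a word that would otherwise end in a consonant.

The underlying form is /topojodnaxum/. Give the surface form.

the form ends in the consonant /m/, so [i] is inserted word-finally.
Surface form: [topojodnaxumi].

topojodnaxumi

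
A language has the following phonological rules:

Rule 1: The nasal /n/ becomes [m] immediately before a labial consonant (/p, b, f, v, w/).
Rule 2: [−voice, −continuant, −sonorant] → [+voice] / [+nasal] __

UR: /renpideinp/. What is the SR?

rembideimb

Rule 1 (nasal place assimilation): /n/ precedes the labial consonant /p/, so it assimilates in place to [m]. /n/ precedes the labial consonant /p/, so it assimilates in place to [m]. /renpideinp/ → rempideimp.
Rule 2 (post-nasal voicing): /p/ is a voiceless stop immediately after the nasal /m/, so it voices to [b]. /p/ is a voiceless stop immediately after the nasal /m/, so it voices to [b]. /rempideimp/ → rembideimb.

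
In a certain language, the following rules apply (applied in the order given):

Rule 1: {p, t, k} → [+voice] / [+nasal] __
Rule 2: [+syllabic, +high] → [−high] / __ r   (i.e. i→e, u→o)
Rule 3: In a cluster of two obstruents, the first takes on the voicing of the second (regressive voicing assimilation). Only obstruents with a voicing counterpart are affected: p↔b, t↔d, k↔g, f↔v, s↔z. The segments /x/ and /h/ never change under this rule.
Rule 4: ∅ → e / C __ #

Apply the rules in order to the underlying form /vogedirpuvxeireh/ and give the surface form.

Rule 1 (post-nasal voicing): no segment meets the environment; /vogedirpuvxeireh/ is unchanged.
Rule 2 (pre-rhotic lowering): /i/ is a high vowel immediately before /r/, so it lowers to [e]. /i/ is a high vowel immediately before /r/, so it lowers to [e]. /vogedirpuvxeireh/ → vogederpuvxeereh.
Rule 3 (regressive voicing assimilation): /v/ precedes the voiceless obstruent /x/, so it devoices to [f] by assimilation. /vogederpuvxeereh/ → vogederpufxeereh.
Rule 4 (final e-epenthesis): the form ends in the consonant /h/, so [e] is inserted word-finally. /vogederpufxeereh/ → vogederpufxeerehe.

vogederpufxeerehe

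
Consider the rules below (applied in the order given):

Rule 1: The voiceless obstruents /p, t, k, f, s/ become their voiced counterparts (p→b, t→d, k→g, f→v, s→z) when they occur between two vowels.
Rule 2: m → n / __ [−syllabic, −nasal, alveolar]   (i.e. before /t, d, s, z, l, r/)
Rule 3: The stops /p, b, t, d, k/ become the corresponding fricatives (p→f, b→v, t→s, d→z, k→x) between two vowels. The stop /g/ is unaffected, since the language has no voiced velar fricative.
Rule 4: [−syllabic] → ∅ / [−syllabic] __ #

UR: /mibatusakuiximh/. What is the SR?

mivazuzaguixim

Rule 1 (intervocalic voicing): /t/ is a voiceless obstruent between vowels /a/ and /u/, so it voices to [d]. /s/ is a voiceless obstruent between vowels /u/ and /a/, so it voices to [z]. /k/ is a voiceless obstruent between vowels /a/ and /u/, so it voices to [g]. /mibatusakuiximh/ → mibaduzaguiximh.
Rule 2 (nasal place assimilation): no segment meets the environment; /mibaduzaguiximh/ is unchanged.
Rule 3 (intervocalic spirantization): /b/ is a stop between vowels /i/ and /a/, so it spirantizes to the fricative [v]. /d/ is a stop between vowels /a/ and /u/, so it spirantizes to the fricative [z]. /mibaduzaguiximh/ → mivazuzaguiximh.
Rule 4 (final cluster simplification): /h/ is the second consonant of a word-final cluster /mh/, so it deletes. /mivazuzaguiximh/ → mivazuzaguixim.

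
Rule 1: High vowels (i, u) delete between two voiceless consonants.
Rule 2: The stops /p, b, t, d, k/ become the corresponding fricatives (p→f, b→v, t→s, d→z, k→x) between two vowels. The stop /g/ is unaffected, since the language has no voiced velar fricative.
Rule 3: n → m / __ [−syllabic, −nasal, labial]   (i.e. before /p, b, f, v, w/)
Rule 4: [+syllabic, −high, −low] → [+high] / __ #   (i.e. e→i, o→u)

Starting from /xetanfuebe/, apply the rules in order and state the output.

xesamfuevi

Rule 1 (high vowel syncope): no segment meets the environment; /xetanfuebe/ is unchanged.
Rule 2 (intervocalic spirantization): /t/ is a stop between vowels /e/ and /a/, so it spirantizes to the fricative [s]. /b/ is a stop between vowels /e/ and /e/, so it spirantizes to the fricative [v]. /xetanfuebe/ → xesanfueve.
Rule 3 (nasal place assimilation): /n/ precedes the labial consonant /f/, so it assimilates in place to [m]. /xesanfueve/ → xesamfueve.
Rule 4 (final vowel raising): /e/ is a mid vowel in word-final position, so it raises to [i]. /xesamfueve/ → xesamfuevi.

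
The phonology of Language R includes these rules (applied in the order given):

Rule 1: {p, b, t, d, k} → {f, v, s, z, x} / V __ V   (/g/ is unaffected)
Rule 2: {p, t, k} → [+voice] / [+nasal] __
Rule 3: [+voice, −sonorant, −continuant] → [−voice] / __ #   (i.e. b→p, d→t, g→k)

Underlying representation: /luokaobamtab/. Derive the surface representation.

luoxaovamdap

Rule 1 (intervocalic spirantization): /k/ is a stop between vowels /o/ and /a/, so it spirantizes to the fricative [x]. /b/ is a stop between vowels /o/ and /a/, so it spirantizes to the fricative [v]. /luokaobamtab/ → luoxaovamtab.
Rule 2 (post-nasal voicing): /t/ is a voiceless stop immediately after the nasal /m/, so it voices to [d]. /luoxaovamtab/ → luoxaovamdab.
Rule 3 (final devoicing): /b/ is a voiced stop in word-final position, so it devoices to [p]. /luoxaovamdab/ → luoxaovamdap.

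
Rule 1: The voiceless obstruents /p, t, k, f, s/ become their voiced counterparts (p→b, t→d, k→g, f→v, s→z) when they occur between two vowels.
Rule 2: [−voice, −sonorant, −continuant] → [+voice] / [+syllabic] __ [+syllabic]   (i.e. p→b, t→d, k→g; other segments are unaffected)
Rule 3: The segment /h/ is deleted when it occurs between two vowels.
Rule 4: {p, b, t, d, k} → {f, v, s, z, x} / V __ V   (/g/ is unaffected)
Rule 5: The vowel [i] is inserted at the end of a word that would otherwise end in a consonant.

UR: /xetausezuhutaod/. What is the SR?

xezauzezuuzaodi

Rule 1 (intervocalic voicing): /t/ is a voiceless obstruent between vowels /e/ and /a/, so it voices to [d]. /s/ is a voiceless obstruent between vowels /u/ and /e/, so it voices to [z]. /t/ is a voiceless obstruent between vowels /u/ and /a/, so it voices to [d]. /xetausezuhutaod/ → xedauzezuhudaod.
Rule 2 (intervocalic voicing): no segment meets the environment; /xedauzezuhudaod/ is unchanged.
Rule 3 (intervocalic h-deletion): /h/ occurs between vowels /u/ and /u/, so it deletes. /xedauzezuhudaod/ → xedauzezuudaod.
Rule 4 (intervocalic spirantization): /d/ is a stop between vowels /e/ and /a/, so it spirantizes to the fricative [z]. /d/ is a stop between vowels /u/ and /a/, so it spirantizes to the fricative [z]. /xedauzezuudaod/ → xezauzezuuzaod.
Rule 5 (final i-epenthesis): the form ends in the consonant /d/, so [i] is inserted word-finally. /xezauzezuuzaod/ → xezauzezuuzaodi.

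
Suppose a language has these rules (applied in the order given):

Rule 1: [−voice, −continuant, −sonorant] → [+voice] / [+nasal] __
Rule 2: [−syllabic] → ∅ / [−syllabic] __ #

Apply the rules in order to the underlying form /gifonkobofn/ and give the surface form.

gifongobof

Rule 1 (post-nasal voicing): /k/ is a voiceless stop immediately after the nasal /n/, so it voices to [g]. /gifonkobofn/ → gifongobofn.
Rule 2 (final cluster simplification): /n/ is the second consonant of a word-final cluster /fn/, so it deletes. /gifongobofn/ → gifongobof.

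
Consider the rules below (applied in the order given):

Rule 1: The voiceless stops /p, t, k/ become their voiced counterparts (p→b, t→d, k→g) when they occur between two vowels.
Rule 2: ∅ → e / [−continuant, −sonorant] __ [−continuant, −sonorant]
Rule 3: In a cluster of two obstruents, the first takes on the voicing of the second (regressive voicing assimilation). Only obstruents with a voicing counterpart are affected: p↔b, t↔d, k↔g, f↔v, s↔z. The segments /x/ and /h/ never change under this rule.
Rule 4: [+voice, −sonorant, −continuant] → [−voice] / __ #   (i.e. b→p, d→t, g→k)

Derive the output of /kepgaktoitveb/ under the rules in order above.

kepegaketoidvep

Rule 1 (intervocalic voicing): no segment meets the environment; /kepgaktoitveb/ is unchanged.
Rule 2 (stop-cluster e-epenthesis): /p/ and /g/ form a stop–stop cluster, so [e] is inserted between them. /k/ and /t/ form a stop–stop cluster, so [e] is inserted between them. /kepgaktoitveb/ → kepegaketoitveb.
Rule 3 (regressive voicing assimilation): /t/ precedes the voiced obstruent /v/, so it voices to [d] by assimilation. /kepegaketoitveb/ → kepegaketoidveb.
Rule 4 (final devoicing): /b/ is a voiced stop in word-final position, so it devoices to [p]. /kepegaketoidveb/ → kepegaketoidvep.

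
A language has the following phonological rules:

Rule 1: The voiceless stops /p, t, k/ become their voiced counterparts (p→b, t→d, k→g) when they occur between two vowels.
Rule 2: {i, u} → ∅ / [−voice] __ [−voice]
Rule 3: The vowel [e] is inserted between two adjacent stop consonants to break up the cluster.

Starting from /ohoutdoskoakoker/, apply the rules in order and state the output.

ohoutedoskoagoger

Rule 1 (intervocalic voicing): /k/ is a voiceless stop between vowels /a/ and /o/, so it voices to [g]. /k/ is a voiceless stop between vowels /o/ and /e/, so it voices to [g]. /ohoutdoskoakoker/ → ohoutdoskoagoger.
Rule 2 (high vowel syncope): no segment meets the environment; /ohoutdoskoagoger/ is unchanged.
Rule 3 (stop-cluster e-epenthesis): /t/ and /d/ form a stop–stop cluster, so [e] is inserted between them. /ohoutdoskoagoger/ → ohoutedoskoagoger.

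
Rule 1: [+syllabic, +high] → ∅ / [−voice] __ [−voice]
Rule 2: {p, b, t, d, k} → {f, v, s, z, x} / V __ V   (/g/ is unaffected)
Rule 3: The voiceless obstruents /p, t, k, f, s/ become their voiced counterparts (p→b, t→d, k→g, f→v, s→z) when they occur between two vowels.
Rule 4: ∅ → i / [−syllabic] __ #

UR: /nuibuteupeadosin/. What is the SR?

Rule 1 (high vowel syncope): no segment meets the environment; /nuibuteupeadosin/ is unchanged.
Rule 2 (intervocalic spirantization): /b/ is a stop between vowels /i/ and /u/, so it spirantizes to the fricative [v]. /t/ is a stop between vowels /u/ and /e/, so it spirantizes to the fricative [s]. /p/ is a stop between vowels /u/ and /e/, so it spirantizes to the fricative [f]. /d/ is a stop between vowels /a/ and /o/, so it spirantizes to the fricative [z]. /nuibuteupeadosin/ → nuivuseufeazosin.
Rule 3 (intervocalic voicing): /s/ is a voiceless obstruent between vowels /u/ and /e/, so it voices to [z]. /f/ is a voiceless obstruent between vowels /u/ and /e/, so it voices to [v]. /s/ is a voiceless obstruent between vowels /o/ and /i/, so it voices to [z]. /nuivuseufeazosin/ → nuivuzeuveazozin.
Rule 4 (final i-epenthesis): the form ends in the consonant /n/, so [i] is inserted word-finally. /nuivuzeuveazozin/ → nuivuzeuveazozini.

nuivuzeuveazozini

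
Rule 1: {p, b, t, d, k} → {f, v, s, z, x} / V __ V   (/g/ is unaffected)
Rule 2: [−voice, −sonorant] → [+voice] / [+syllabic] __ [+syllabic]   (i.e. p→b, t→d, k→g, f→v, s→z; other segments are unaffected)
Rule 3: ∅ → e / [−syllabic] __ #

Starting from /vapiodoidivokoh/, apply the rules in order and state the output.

Rule 1 (intervocalic spirantization): /p/ is a stop between vowels /a/ and /i/, so it spirantizes to the fricative [f]. /d/ is a stop between vowels /o/ and /o/, so it spirantizes to the fricative [z]. /d/ is a stop between vowels /i/ and /i/, so it spirantizes to the fricative [z]. /k/ is a stop between vowels /o/ and /o/, so it spirantizes to the fricative [x]. /vapiodoidivokoh/ → vafiozoizivoxoh.
Rule 2 (intervocalic voicing): /f/ is a voiceless obstruent between vowels /a/ and /i/, so it voices to [v]. /vafiozoizivoxoh/ → vaviozoizivoxoh.
Rule 3 (final e-epenthesis): the form ends in the consonant /h/, so [e] is inserted word-finally. /vaviozoizivoxoh/ → vaviozoizivoxohe.

vaviozoizivoxohe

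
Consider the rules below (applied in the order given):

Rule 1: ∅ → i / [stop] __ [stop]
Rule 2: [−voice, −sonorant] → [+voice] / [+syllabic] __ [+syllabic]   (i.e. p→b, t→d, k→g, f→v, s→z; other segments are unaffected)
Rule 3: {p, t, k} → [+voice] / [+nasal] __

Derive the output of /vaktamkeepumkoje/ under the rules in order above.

Rule 1 (stop-cluster i-epenthesis): /k/ and /t/ form a stop–stop cluster, so [i] is inserted between them. /vaktamkeepumkoje/ → vakitamkeepumkoje.
Rule 2 (intervocalic voicing): /k/ is a voiceless obstruent between vowels /a/ and /i/, so it voices to [g]. /t/ is a voiceless obstruent between vowels /i/ and /a/, so it voices to [d]. /p/ is a voiceless obstruent between vowels /e/ and /u/, so it voices to [b]. /vakitamkeepumkoje/ → vagidamkeebumkoje.
Rule 3 (post-nasal voicing): /k/ is a voiceless stop immediately after the nasal /m/, so it voices to [g]. /k/ is a voiceless stop immediately after the nasal /m/, so it voices to [g]. /vagidamkeebumkoje/ → vagidamgeebumgoje.

vagidamgeebumgoje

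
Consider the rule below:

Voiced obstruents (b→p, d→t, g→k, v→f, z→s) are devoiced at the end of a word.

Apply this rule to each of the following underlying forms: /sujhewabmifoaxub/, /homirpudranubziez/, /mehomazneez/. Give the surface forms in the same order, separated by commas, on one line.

/sujhewabmifoaxub/: /b/ is a voiced obstruent in word-final position, so it devoices to [p]. → [sujhewabmifoaxup].
/homirpudranubziez/: /z/ is a voiced obstruent in word-final position, so it devoices to [s]. → [homirpudranubzies].
/mehomazneez/: /z/ is a voiced obstruent in word-final position, so it devoices to [s]. → [mehomaznees].

sujhewabmifoaxup, homirpudranubzies, mehomaznees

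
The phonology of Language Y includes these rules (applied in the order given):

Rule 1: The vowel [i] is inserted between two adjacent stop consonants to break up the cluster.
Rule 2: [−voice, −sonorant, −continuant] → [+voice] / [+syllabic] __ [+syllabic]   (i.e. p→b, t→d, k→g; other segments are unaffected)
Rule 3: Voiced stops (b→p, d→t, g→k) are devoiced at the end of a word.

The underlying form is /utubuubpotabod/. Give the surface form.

Rule 1 (stop-cluster i-epenthesis): /b/ and /p/ form a stop–stop cluster, so [i] is inserted between them. /utubuubpotabod/ → utubuubipotabod.
Rule 2 (intervocalic voicing): /t/ is a voiceless stop between vowels /u/ and /u/, so it voices to [d]. /p/ is a voiceless stop between vowels /i/ and /o/, so it voices to [b]. /t/ is a voiceless stop between vowels /o/ and /a/, so it voices to [d]. /utubuubipotabod/ → udubuubibodabod.
Rule 3 (final devoicing): /d/ is a voiced stop in word-final position, so it devoices to [t]. /udubuubibodabod/ → udubuubibodabot.

udubuubibodabot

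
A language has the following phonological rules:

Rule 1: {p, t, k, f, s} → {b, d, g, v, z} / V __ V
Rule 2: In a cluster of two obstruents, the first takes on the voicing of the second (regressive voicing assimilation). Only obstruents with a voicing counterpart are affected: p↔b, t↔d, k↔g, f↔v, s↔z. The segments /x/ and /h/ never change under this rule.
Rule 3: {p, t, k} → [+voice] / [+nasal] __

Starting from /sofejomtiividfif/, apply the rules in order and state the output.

Rule 1 (intervocalic voicing): /f/ is a voiceless obstruent between vowels /o/ and /e/, so it voices to [v]. /sofejomtiividfif/ → sovejomtiividfif.
Rule 2 (regressive voicing assimilation): /d/ precedes the voiceless obstruent /f/, so it devoices to [t] by assimilation. /sovejomtiividfif/ → sovejomtiivitfif.
Rule 3 (post-nasal voicing): /t/ is a voiceless stop immediately after the nasal /m/, so it voices to [d]. /sovejomtiivitfif/ → sovejomdiivitfif.

sovejomdiivitfif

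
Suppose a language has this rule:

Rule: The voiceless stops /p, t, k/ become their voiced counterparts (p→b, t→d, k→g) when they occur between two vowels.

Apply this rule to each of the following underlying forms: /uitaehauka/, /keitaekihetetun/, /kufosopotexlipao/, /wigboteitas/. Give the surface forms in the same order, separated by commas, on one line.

uidaehauga, keidaegihededun, kufosobodexlibao, wigbodeidas

/uitaehauka/: /t/ is a voiceless stop between vowels /i/ and /a/, so it voices to [d]. /k/ is a voiceless stop between vowels /u/ and /a/, so it voices to [g]. → [uidaehauga].
/keitaekihetetun/: /t/ is a voiceless stop between vowels /i/ and /a/, so it voices to [d]. /k/ is a voiceless stop between vowels /e/ and /i/, so it voices to [g]. /t/ is a voiceless stop between vowels /e/ and /e/, so it voices to [d]. /t/ is a voiceless stop between vowels /e/ and /u/, so it voices to [d]. → [keidaegihededun].
/kufosopotexlipao/: /p/ is a voiceless stop between vowels /o/ and /o/, so it voices to [b]. /t/ is a voiceless stop between vowels /o/ and /e/, so it voices to [d]. /p/ is a voiceless stop between vowels /i/ and /a/, so it voices to [b]. → [kufosobodexlibao].
/wigboteitas/: /t/ is a voiceless stop between vowels /o/ and /e/, so it voices to [d]. /t/ is a voiceless stop between vowels /i/ and /a/, so it voices to [d]. → [wigbodeidas].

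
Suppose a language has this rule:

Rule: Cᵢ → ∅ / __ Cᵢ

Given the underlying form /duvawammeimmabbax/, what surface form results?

duvawameimabax

/mm/ is a geminate; the first /m/ deletes.
/mm/ is a geminate; the first /m/ deletes.
/bb/ is a geminate; the first /b/ deletes.
Surface form: [duvawameimabax].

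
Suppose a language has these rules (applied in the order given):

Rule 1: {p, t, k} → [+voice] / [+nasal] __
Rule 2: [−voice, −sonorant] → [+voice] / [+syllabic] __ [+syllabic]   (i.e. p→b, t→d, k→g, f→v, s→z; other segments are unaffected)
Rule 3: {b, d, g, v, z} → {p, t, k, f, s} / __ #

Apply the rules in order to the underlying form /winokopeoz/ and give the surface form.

winogobeos

Rule 1 (post-nasal voicing): no segment meets the environment; /winokopeoz/ is unchanged.
Rule 2 (intervocalic voicing): /k/ is a voiceless obstruent between vowels /o/ and /o/, so it voices to [g]. /p/ is a voiceless obstruent between vowels /o/ and /e/, so it voices to [b]. /winokopeoz/ → winogobeoz.
Rule 3 (final devoicing): /z/ is a voiced obstruent in word-final position, so it devoices to [s]. /winogobeoz/ → winogobeos.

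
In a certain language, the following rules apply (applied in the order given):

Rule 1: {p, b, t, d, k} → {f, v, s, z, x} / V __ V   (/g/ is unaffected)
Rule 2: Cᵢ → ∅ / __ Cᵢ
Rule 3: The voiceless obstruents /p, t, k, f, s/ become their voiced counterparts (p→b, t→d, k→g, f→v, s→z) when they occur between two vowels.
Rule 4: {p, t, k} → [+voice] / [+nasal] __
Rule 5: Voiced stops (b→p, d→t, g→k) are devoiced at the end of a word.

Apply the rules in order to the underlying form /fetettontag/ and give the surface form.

fezedondak

Rule 1 (intervocalic spirantization): /t/ is a stop between vowels /e/ and /e/, so it spirantizes to the fricative [s]. /fetettontag/ → fesettontag.
Rule 2 (degemination): /tt/ is a geminate; the first /t/ deletes. /fesettontag/ → fesetontag.
Rule 3 (intervocalic voicing): /s/ is a voiceless obstruent between vowels /e/ and /e/, so it voices to [z]. /t/ is a voiceless obstruent between vowels /e/ and /o/, so it voices to [d]. /fesetontag/ → fezedontag.
Rule 4 (post-nasal voicing): /t/ is a voiceless stop immediately after the nasal /n/, so it voices to [d]. /fezedontag/ → fezedondag.
Rule 5 (final devoicing): /g/ is a voiced stop in word-final position, so it devoices to [k]. /fezedondag/ → fezedondak.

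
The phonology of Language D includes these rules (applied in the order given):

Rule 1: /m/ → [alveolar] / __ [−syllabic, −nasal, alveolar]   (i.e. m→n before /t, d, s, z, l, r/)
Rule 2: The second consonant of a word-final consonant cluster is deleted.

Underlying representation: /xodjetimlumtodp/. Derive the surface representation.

xodjetinluntod

Rule 1 (nasal place assimilation): /m/ precedes the alveolar consonant /l/, so it assimilates in place to [n]. /m/ precedes the alveolar consonant /t/, so it assimilates in place to [n]. /xodjetimlumtodp/ → xodjetinluntodp.
Rule 2 (final cluster simplification): /p/ is the second consonant of a word-final cluster /dp/, so it deletes. /xodjetinluntodp/ → xodjetinluntod.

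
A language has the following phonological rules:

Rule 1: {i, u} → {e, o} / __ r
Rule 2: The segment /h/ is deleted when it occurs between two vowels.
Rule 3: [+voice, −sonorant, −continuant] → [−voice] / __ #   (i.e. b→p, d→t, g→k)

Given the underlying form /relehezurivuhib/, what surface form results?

Rule 1 (pre-rhotic lowering): /u/ is a high vowel immediately before /r/, so it lowers to [o]. /relehezurivuhib/ → relehezorivuhib.
Rule 2 (intervocalic h-deletion): /h/ occurs between vowels /e/ and /e/, so it deletes. /h/ occurs between vowels /u/ and /i/, so it deletes. /relehezorivuhib/ → releezorivuib.
Rule 3 (final devoicing): /b/ is a voiced stop in word-final position, so it devoices to [p]. /releezorivuib/ → releezorivuip.

releezorivuip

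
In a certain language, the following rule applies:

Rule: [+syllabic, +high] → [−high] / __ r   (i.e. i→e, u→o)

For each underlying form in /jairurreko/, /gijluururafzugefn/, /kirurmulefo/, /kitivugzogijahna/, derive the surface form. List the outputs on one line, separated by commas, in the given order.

/jairurreko/: /i/ is a high vowel immediately before /r/, so it lowers to [e]. /u/ is a high vowel immediately before /r/, so it lowers to [o]. → [jaerorreko].
/gijluururafzugefn/: /u/ is a high vowel immediately before /r/, so it lowers to [o]. /u/ is a high vowel immediately before /r/, so it lowers to [o]. → [gijluororafzugefn].
/kirurmulefo/: /i/ is a high vowel immediately before /r/, so it lowers to [e]. /u/ is a high vowel immediately before /r/, so it lowers to [o]. → [kerormulefo].
/kitivugzogijahna/: the rule's environment is not met; surfaces unchanged as [kitivugzogijahna].

jaerorreko, gijluororafzugefn, kerormulefo, kitivugzogijahna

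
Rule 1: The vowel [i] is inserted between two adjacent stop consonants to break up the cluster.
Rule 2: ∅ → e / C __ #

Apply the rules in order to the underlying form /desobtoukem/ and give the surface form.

Rule 1 (stop-cluster i-epenthesis): /b/ and /t/ form a stop–stop cluster, so [i] is inserted between them. /desobtoukem/ → desobitoukem.
Rule 2 (final e-epenthesis): the form ends in the consonant /m/, so [e] is inserted word-finally. /desobitoukem/ → desobitoukeme.

desobitoukeme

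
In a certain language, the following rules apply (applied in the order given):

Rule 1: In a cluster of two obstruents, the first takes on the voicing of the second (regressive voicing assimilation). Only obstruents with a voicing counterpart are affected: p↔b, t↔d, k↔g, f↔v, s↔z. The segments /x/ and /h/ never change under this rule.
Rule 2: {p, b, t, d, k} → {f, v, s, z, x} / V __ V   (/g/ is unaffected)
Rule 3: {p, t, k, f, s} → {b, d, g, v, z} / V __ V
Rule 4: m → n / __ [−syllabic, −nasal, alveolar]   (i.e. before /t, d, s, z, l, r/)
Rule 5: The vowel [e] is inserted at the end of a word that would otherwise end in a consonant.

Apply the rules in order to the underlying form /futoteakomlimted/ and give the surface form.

fuzozeaxonlintede

Rule 1 (regressive voicing assimilation): no segment meets the environment; /futoteakomlimted/ is unchanged.
Rule 2 (intervocalic spirantization): /t/ is a stop between vowels /u/ and /o/, so it spirantizes to the fricative [s]. /t/ is a stop between vowels /o/ and /e/, so it spirantizes to the fricative [s]. /k/ is a stop between vowels /a/ and /o/, so it spirantizes to the fricative [x]. /futoteakomlimted/ → fusoseaxomlimted.
Rule 3 (intervocalic voicing): /s/ is a voiceless obstruent between vowels /u/ and /o/, so it voices to [z]. /s/ is a voiceless obstruent between vowels /o/ and /e/, so it voices to [z]. /fusoseaxomlimted/ → fuzozeaxomlimted.
Rule 4 (nasal place assimilation): /m/ precedes the alveolar consonant /l/, so it assimilates in place to [n]. /m/ precedes the alveolar consonant /t/, so it assimilates in place to [n]. /fuzozeaxomlimted/ → fuzozeaxonlinted.
Rule 5 (final e-epenthesis): the form ends in the consonant /d/, so [e] is inserted word-finally. /fuzozeaxonlinted/ → fuzozeaxonlintede.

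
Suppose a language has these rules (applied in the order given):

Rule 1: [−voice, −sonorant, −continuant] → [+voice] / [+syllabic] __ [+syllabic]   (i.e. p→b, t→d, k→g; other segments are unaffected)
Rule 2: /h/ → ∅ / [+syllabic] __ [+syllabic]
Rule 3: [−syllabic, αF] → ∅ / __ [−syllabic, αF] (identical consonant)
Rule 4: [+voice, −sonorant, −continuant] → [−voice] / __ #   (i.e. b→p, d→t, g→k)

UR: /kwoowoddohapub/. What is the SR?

Rule 1 (intervocalic voicing): /p/ is a voiceless stop between vowels /a/ and /u/, so it voices to [b]. /kwoowoddohapub/ → kwoowoddohabub.
Rule 2 (intervocalic h-deletion): /h/ occurs between vowels /o/ and /a/, so it deletes. /kwoowoddohabub/ → kwoowoddoabub.
Rule 3 (degemination): /dd/ is a geminate; the first /d/ deletes. /kwoowoddoabub/ → kwoowodoabub.
Rule 4 (final devoicing): /b/ is a voiced stop in word-final position, so it devoices to [p]. /kwoowodoabub/ → kwoowodoabup.

kwoowodoabup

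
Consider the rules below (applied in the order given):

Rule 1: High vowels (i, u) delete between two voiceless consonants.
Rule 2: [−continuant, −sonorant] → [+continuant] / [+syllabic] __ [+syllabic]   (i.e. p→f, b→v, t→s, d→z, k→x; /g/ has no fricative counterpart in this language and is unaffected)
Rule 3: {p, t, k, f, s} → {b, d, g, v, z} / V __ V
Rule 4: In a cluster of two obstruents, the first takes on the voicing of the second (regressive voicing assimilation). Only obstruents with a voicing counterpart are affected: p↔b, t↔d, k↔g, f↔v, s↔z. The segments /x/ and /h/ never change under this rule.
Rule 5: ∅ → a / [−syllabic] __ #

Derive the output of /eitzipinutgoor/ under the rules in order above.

eidzivinudgoora

Rule 1 (high vowel syncope): no segment meets the environment; /eitzipinutgoor/ is unchanged.
Rule 2 (intervocalic spirantization): /p/ is a stop between vowels /i/ and /i/, so it spirantizes to the fricative [f]. /eitzipinutgoor/ → eitzifinutgoor.
Rule 3 (intervocalic voicing): /f/ is a voiceless obstruent between vowels /i/ and /i/, so it voices to [v]. /eitzifinutgoor/ → eitzivinutgoor.
Rule 4 (regressive voicing assimilation): /t/ precedes the voiced obstruent /z/, so it voices to [d] by assimilation. /t/ precedes the voiced obstruent /g/, so it voices to [d] by assimilation. /eitzivinutgoor/ → eidzivinudgoor.
Rule 5 (final a-epenthesis): the form ends in the consonant /r/, so [a] is inserted word-finally. /eidzivinudgoor/ → eidzivinudgoora.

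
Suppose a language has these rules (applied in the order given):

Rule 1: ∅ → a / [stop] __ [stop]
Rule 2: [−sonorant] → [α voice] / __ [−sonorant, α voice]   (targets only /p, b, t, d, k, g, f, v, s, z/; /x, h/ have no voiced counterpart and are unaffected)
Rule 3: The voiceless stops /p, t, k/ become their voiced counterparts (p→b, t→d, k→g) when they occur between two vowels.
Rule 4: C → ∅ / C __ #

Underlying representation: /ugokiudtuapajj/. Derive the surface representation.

Rule 1 (stop-cluster a-epenthesis): /d/ and /t/ form a stop–stop cluster, so [a] is inserted between them. /ugokiudtuapajj/ → ugokiudatuapajj.
Rule 2 (regressive voicing assimilation): no segment meets the environment; /ugokiudatuapajj/ is unchanged.
Rule 3 (intervocalic voicing): /k/ is a voiceless stop between vowels /o/ and /i/, so it voices to [g]. /t/ is a voiceless stop between vowels /a/ and /u/, so it voices to [d]. /p/ is a voiceless stop between vowels /a/ and /a/, so it voices to [b]. /ugokiudatuapajj/ → ugogiudaduabajj.
Rule 4 (final cluster simplification): /j/ is the second consonant of a word-final cluster /jj/, so it deletes. /ugogiudaduabajj/ → ugogiudaduabaj.

ugogiudaduabaj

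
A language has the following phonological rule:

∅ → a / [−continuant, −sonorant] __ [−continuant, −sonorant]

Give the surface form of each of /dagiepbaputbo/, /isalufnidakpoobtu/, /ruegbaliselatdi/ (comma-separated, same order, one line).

/dagiepbaputbo/: /p/ and /b/ form a stop–stop cluster, so [a] is inserted between them. /t/ and /b/ form a stop–stop cluster, so [a] is inserted between them. → [dagiepabaputabo].
/isalufnidakpoobtu/: /k/ and /p/ form a stop–stop cluster, so [a] is inserted between them. /b/ and /t/ form a stop–stop cluster, so [a] is inserted between them. → [isalufnidakapoobatu].
/ruegbaliselatdi/: /g/ and /b/ form a stop–stop cluster, so [a] is inserted between them. /t/ and /d/ form a stop–stop cluster, so [a] is inserted between them. → [ruegabaliselatadi].

dagiepabaputabo, isalufnidakapoobatu, ruegabaliselatadi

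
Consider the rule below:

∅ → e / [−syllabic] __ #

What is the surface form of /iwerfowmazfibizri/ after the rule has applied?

No segment of /iwerfowmazfibizri/ meets the structural description of the rule, so the form surfaces unchanged.

iwerfowmazfibizri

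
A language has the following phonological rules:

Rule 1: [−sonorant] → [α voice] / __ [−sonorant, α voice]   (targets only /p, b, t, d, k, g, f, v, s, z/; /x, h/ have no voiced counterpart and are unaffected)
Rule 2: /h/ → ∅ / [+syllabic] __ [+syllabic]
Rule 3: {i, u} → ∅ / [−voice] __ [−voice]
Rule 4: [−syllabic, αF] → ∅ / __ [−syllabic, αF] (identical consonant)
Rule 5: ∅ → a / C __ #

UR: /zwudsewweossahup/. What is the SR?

zwutseweosaupa

Rule 1 (regressive voicing assimilation): /d/ precedes the voiceless obstruent /s/, so it devoices to [t] by assimilation. /zwudsewweossahup/ → zwutsewweossahup.
Rule 2 (intervocalic h-deletion): /h/ occurs between vowels /a/ and /u/, so it deletes. /zwutsewweossahup/ → zwutsewweossaup.
Rule 3 (high vowel syncope): no segment meets the environment; /zwutsewweossaup/ is unchanged.
Rule 4 (degemination): /ww/ is a geminate; the first /w/ deletes. /ss/ is a geminate; the first /s/ deletes. /zwutsewweossaup/ → zwutseweosaup.
Rule 5 (final a-epenthesis): the form ends in the consonant /p/, so [a] is inserted word-finally. /zwutseweosaup/ → zwutseweosaupa.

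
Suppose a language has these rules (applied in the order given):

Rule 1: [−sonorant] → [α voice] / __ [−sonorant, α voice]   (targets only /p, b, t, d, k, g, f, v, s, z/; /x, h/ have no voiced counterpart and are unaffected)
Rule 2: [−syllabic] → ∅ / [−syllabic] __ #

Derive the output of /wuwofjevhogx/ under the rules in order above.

Rule 1 (regressive voicing assimilation): /v/ precedes the voiceless obstruent /h/, so it devoices to [f] by assimilation. /g/ precedes the voiceless obstruent /x/, so it devoices to [k] by assimilation. /wuwofjevhogx/ → wuwofjefhokx.
Rule 2 (final cluster simplification): /x/ is the second consonant of a word-final cluster /kx/, so it deletes. /wuwofjefhokx/ → wuwofjefhok.

wuwofjefhok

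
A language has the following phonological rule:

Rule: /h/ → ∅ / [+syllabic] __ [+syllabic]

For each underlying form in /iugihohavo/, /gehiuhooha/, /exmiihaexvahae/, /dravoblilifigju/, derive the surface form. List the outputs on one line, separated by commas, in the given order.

/iugihohavo/: /h/ occurs between vowels /i/ and /o/, so it deletes. /h/ occurs between vowels /o/ and /a/, so it deletes. → [iugioavo].
/gehiuhooha/: /h/ occurs between vowels /e/ and /i/, so it deletes. /h/ occurs between vowels /u/ and /o/, so it deletes. /h/ occurs between vowels /o/ and /a/, so it deletes. → [geiuooa].
/exmiihaexvahae/: /h/ occurs between vowels /i/ and /a/, so it deletes. /h/ occurs between vowels /a/ and /a/, so it deletes. → [exmiiaexvaae].
/dravoblilifigju/: the rule's environment is not met; surfaces unchanged as [dravoblilifigju].

iugioavo, geiuooa, exmiiaexvaae, dravoblilifigju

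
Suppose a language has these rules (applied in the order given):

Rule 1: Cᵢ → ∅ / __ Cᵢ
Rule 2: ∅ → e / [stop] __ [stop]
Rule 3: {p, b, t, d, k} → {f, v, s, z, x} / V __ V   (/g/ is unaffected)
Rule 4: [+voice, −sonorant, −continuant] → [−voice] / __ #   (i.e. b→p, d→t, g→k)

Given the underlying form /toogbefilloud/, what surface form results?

Rule 1 (degemination): /ll/ is a geminate; the first /l/ deletes. /toogbefilloud/ → toogbefiloud.
Rule 2 (stop-cluster e-epenthesis): /g/ and /b/ form a stop–stop cluster, so [e] is inserted between them. /toogbefiloud/ → toogebefiloud.
Rule 3 (intervocalic spirantization): /b/ is a stop between vowels /e/ and /e/, so it spirantizes to the fricative [v]. /toogebefiloud/ → toogevefiloud.
Rule 4 (final devoicing): /d/ is a voiced stop in word-final position, so it devoices to [t]. /toogevefiloud/ → toogevefilout.

toogevefilout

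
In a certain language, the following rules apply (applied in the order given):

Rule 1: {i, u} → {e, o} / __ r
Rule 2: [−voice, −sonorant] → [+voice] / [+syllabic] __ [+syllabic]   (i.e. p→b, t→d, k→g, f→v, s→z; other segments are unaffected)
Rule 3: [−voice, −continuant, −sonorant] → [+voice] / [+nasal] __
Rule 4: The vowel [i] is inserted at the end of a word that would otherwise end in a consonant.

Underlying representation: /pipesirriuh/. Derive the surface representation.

pibezerriuhi

Rule 1 (pre-rhotic lowering): /i/ is a high vowel immediately before /r/, so it lowers to [e]. /pipesirriuh/ → pipeserriuh.
Rule 2 (intervocalic voicing): /p/ is a voiceless obstruent between vowels /i/ and /e/, so it voices to [b]. /s/ is a voiceless obstruent between vowels /e/ and /e/, so it voices to [z]. /pipeserriuh/ → pibezerriuh.
Rule 3 (post-nasal voicing): no segment meets the environment; /pibezerriuh/ is unchanged.
Rule 4 (final i-epenthesis): the form ends in the consonant /h/, so [i] is inserted word-finally. /pibezerriuh/ → pibezerriuhi.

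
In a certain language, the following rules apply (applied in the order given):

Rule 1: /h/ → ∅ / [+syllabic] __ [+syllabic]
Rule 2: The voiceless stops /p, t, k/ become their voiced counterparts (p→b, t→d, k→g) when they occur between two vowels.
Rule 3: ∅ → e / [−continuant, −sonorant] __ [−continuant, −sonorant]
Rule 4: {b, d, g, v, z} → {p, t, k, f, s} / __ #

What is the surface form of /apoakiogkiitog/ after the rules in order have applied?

aboagiogekiidok

Rule 1 (intervocalic h-deletion): no segment meets the environment; /apoakiogkiitog/ is unchanged.
Rule 2 (intervocalic voicing): /p/ is a voiceless stop between vowels /a/ and /o/, so it voices to [b]. /k/ is a voiceless stop between vowels /a/ and /i/, so it voices to [g]. /t/ is a voiceless stop between vowels /i/ and /o/, so it voices to [d]. /apoakiogkiitog/ → aboagiogkiidog.
Rule 3 (stop-cluster e-epenthesis): /g/ and /k/ form a stop–stop cluster, so [e] is inserted between them. /aboagiogkiidog/ → aboagiogekiidog.
Rule 4 (final devoicing): /g/ is a voiced obstruent in word-final position, so it devoices to [k]. /aboagiogekiidog/ → aboagiogekiidok.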